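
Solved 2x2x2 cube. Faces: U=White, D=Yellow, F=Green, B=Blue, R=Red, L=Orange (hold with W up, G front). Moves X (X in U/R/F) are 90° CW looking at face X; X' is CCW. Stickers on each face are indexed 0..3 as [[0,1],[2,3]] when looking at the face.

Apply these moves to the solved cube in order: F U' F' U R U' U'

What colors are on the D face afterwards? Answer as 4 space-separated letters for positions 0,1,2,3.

After move 1 (F): F=GGGG U=WWOO R=WRWR D=RRYY L=OYOY
After move 2 (U'): U=WOWO F=OYGG R=GGWR B=WRBB L=BBOY
After move 3 (F'): F=YGOG U=WOGW R=RGRR D=BYYY L=BOOW
After move 4 (U): U=GWWO F=RGOG R=WRRR B=BOBB L=YGOW
After move 5 (R): R=RWRR U=GGWG F=RYOY D=BBYB B=OOWB
After move 6 (U'): U=GGGW F=YGOY R=RYRR B=RWWB L=OOOW
After move 7 (U'): U=GWGG F=OOOY R=YGRR B=RYWB L=RWOW
Query: D face = BBYB

Answer: B B Y B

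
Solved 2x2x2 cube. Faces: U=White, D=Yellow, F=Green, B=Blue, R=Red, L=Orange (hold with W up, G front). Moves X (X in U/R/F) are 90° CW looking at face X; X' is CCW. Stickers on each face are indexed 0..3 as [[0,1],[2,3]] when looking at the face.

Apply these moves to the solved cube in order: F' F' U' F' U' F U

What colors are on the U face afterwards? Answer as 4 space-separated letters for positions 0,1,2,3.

After move 1 (F'): F=GGGG U=WWRR R=YRYR D=OOYY L=OWOW
After move 2 (F'): F=GGGG U=WWYY R=OROR D=WWYY L=OROR
After move 3 (U'): U=WYWY F=ORGG R=GGOR B=ORBB L=BBOR
After move 4 (F'): F=RGOG U=WYGO R=WGWR D=BRYY L=BYOW
After move 5 (U'): U=YOWG F=BYOG R=RGWR B=WGBB L=OROW
After move 6 (F): F=OBGY U=YOWR R=WGGR D=WRYY L=OBOR
After move 7 (U): U=WYRO F=WGGY R=WGGR B=OBBB L=OBOR
Query: U face = WYRO

Answer: W Y R O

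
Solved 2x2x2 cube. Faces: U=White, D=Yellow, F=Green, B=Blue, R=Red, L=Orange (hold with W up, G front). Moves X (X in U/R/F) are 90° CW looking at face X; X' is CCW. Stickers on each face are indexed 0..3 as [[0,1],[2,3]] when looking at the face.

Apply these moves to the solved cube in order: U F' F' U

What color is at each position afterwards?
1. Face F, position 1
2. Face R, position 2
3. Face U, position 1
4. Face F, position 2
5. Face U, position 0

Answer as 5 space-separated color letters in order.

After move 1 (U): U=WWWW F=RRGG R=BBRR B=OOBB L=GGOO
After move 2 (F'): F=RGRG U=WWBR R=YBYR D=GOYY L=GWOW
After move 3 (F'): F=GGRR U=WWYY R=OBGR D=WWYY L=GROB
After move 4 (U): U=YWYW F=OBRR R=OOGR B=GRBB L=GGOB
Query 1: F[1] = B
Query 2: R[2] = G
Query 3: U[1] = W
Query 4: F[2] = R
Query 5: U[0] = Y

Answer: B G W R Y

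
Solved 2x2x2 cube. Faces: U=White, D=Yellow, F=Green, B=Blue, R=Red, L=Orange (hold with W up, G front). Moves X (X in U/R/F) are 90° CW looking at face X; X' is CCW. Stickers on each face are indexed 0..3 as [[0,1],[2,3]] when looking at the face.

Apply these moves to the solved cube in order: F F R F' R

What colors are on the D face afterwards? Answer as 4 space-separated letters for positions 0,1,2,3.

Answer: R W Y Y

Derivation:
After move 1 (F): F=GGGG U=WWOO R=WRWR D=RRYY L=OYOY
After move 2 (F): F=GGGG U=WWYY R=OROR D=WWYY L=OROR
After move 3 (R): R=OORR U=WGYG F=GWGY D=WBYB B=YBWB
After move 4 (F'): F=WYGG U=WGOR R=BOWR D=RRYB L=OGOY
After move 5 (R): R=WBRO U=WYOG F=WRGB D=RWYY B=RBGB
Query: D face = RWYY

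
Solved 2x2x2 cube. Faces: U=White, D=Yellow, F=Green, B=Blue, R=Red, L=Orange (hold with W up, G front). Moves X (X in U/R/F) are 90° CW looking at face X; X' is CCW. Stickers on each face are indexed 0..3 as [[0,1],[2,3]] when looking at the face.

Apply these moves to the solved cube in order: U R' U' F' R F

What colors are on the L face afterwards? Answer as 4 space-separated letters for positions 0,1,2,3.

After move 1 (U): U=WWWW F=RRGG R=BBRR B=OOBB L=GGOO
After move 2 (R'): R=BRBR U=WBWO F=RWGW D=YRYG B=YOYB
After move 3 (U'): U=BOWW F=GGGW R=RWBR B=BRYB L=YOOO
After move 4 (F'): F=GWGG U=BORB R=RWYR D=OOYG L=YWOW
After move 5 (R): R=YRRW U=BWRG F=GOGG D=OYYB B=BROB
After move 6 (F): F=GGGO U=BWWW R=RRGW D=RYYB L=YOOY
Query: L face = YOOY

Answer: Y O O Y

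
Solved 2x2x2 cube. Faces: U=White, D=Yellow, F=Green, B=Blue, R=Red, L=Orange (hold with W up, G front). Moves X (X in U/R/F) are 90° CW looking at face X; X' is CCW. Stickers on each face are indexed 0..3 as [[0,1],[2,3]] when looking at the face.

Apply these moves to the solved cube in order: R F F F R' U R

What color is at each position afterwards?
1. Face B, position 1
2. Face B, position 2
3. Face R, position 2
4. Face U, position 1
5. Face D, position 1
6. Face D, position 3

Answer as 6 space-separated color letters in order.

After move 1 (R): R=RRRR U=WGWG F=GYGY D=YBYB B=WBWB
After move 2 (F): F=GGYY U=WGOO R=WRGR D=RRYB L=OYOB
After move 3 (F): F=YGYG U=WGBY R=OROR D=GWYB L=OROR
After move 4 (F): F=YYGG U=WGRR R=BRYR D=OOYB L=OGOW
After move 5 (R'): R=RRBY U=WWRW F=YGGR D=OYYG B=BBOB
After move 6 (U): U=RWWW F=RRGR R=BBBY B=OGOB L=YGOW
After move 7 (R): R=BBYB U=RRWR F=RYGG D=OOYO B=WGWB
Query 1: B[1] = G
Query 2: B[2] = W
Query 3: R[2] = Y
Query 4: U[1] = R
Query 5: D[1] = O
Query 6: D[3] = O

Answer: G W Y R O O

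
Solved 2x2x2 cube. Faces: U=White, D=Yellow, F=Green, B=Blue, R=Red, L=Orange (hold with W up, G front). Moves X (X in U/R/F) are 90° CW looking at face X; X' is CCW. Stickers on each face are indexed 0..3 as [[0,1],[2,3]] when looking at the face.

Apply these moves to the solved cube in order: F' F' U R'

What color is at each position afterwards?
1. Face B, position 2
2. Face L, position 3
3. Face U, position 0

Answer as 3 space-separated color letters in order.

Answer: W R Y

Derivation:
After move 1 (F'): F=GGGG U=WWRR R=YRYR D=OOYY L=OWOW
After move 2 (F'): F=GGGG U=WWYY R=OROR D=WWYY L=OROR
After move 3 (U): U=YWYW F=ORGG R=BBOR B=ORBB L=GGOR
After move 4 (R'): R=BRBO U=YBYO F=OWGW D=WRYG B=YRWB
Query 1: B[2] = W
Query 2: L[3] = R
Query 3: U[0] = Y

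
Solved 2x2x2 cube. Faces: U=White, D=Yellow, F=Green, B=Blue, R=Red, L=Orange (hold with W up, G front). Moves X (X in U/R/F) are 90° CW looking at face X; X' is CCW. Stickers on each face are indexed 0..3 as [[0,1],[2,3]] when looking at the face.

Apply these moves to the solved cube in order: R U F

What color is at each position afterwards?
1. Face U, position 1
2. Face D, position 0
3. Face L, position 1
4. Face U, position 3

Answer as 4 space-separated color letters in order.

After move 1 (R): R=RRRR U=WGWG F=GYGY D=YBYB B=WBWB
After move 2 (U): U=WWGG F=RRGY R=WBRR B=OOWB L=GYOO
After move 3 (F): F=GRYR U=WWOY R=GBGR D=RWYB L=GYOB
Query 1: U[1] = W
Query 2: D[0] = R
Query 3: L[1] = Y
Query 4: U[3] = Y

Answer: W R Y Y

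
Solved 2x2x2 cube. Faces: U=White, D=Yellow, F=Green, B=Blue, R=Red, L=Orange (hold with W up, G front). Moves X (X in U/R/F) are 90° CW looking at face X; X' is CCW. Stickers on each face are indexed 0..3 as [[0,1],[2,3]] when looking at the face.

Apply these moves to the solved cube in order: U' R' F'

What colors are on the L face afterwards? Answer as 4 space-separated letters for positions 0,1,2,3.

Answer: B R O W

Derivation:
After move 1 (U'): U=WWWW F=OOGG R=GGRR B=RRBB L=BBOO
After move 2 (R'): R=GRGR U=WBWR F=OWGW D=YOYG B=YRYB
After move 3 (F'): F=WWOG U=WBGG R=ORYR D=BOYG L=BROW
Query: L face = BROW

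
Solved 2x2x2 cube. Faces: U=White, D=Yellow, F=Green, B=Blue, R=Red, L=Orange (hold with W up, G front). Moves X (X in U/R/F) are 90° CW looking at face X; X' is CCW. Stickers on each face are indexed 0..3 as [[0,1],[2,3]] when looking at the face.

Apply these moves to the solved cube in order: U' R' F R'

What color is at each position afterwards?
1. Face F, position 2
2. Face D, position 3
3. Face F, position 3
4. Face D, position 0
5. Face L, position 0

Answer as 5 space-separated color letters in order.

After move 1 (U'): U=WWWW F=OOGG R=GGRR B=RRBB L=BBOO
After move 2 (R'): R=GRGR U=WBWR F=OWGW D=YOYG B=YRYB
After move 3 (F): F=GOWW U=WBOB R=WRRR D=GGYG L=BYOO
After move 4 (R'): R=RRWR U=WYOY F=GBWB D=GOYW B=GRGB
Query 1: F[2] = W
Query 2: D[3] = W
Query 3: F[3] = B
Query 4: D[0] = G
Query 5: L[0] = B

Answer: W W B G B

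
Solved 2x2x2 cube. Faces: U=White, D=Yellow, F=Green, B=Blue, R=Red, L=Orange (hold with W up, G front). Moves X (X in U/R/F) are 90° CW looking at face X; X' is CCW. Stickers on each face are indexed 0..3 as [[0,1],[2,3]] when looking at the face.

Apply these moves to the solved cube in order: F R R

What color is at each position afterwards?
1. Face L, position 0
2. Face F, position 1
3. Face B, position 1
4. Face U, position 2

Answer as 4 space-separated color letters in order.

Answer: O B B O

Derivation:
After move 1 (F): F=GGGG U=WWOO R=WRWR D=RRYY L=OYOY
After move 2 (R): R=WWRR U=WGOG F=GRGY D=RBYB B=OBWB
After move 3 (R): R=RWRW U=WROY F=GBGB D=RWYO B=GBGB
Query 1: L[0] = O
Query 2: F[1] = B
Query 3: B[1] = B
Query 4: U[2] = O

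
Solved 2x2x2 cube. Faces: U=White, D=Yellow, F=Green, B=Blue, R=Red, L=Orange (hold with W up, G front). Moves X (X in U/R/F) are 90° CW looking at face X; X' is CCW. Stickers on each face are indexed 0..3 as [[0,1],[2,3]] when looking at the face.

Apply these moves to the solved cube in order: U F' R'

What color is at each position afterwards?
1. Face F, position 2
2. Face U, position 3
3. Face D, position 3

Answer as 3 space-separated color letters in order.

Answer: R O G

Derivation:
After move 1 (U): U=WWWW F=RRGG R=BBRR B=OOBB L=GGOO
After move 2 (F'): F=RGRG U=WWBR R=YBYR D=GOYY L=GWOW
After move 3 (R'): R=BRYY U=WBBO F=RWRR D=GGYG B=YOOB
Query 1: F[2] = R
Query 2: U[3] = O
Query 3: D[3] = G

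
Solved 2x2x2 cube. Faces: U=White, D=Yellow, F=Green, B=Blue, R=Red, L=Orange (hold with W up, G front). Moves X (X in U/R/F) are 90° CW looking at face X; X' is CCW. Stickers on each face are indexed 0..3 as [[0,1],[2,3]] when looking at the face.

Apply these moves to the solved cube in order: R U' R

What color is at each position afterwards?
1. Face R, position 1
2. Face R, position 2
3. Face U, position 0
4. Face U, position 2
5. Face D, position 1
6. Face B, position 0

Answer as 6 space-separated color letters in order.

Answer: G R G W W W

Derivation:
After move 1 (R): R=RRRR U=WGWG F=GYGY D=YBYB B=WBWB
After move 2 (U'): U=GGWW F=OOGY R=GYRR B=RRWB L=WBOO
After move 3 (R): R=RGRY U=GOWY F=OBGB D=YWYR B=WRGB
Query 1: R[1] = G
Query 2: R[2] = R
Query 3: U[0] = G
Query 4: U[2] = W
Query 5: D[1] = W
Query 6: B[0] = W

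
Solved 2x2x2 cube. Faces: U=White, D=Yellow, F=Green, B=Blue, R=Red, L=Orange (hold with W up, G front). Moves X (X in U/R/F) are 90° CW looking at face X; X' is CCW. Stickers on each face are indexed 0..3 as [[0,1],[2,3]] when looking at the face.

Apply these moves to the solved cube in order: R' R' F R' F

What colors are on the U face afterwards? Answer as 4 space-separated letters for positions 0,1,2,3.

After move 1 (R'): R=RRRR U=WBWB F=GWGW D=YGYG B=YBYB
After move 2 (R'): R=RRRR U=WYWY F=GBGB D=YWYW B=GBGB
After move 3 (F): F=GGBB U=WYOO R=WRYR D=RRYW L=OYOW
After move 4 (R'): R=RRWY U=WGOG F=GYBO D=RGYB B=WBRB
After move 5 (F): F=BGOY U=WGWY R=ORGY D=WRYB L=OROG
Query: U face = WGWY

Answer: W G W Y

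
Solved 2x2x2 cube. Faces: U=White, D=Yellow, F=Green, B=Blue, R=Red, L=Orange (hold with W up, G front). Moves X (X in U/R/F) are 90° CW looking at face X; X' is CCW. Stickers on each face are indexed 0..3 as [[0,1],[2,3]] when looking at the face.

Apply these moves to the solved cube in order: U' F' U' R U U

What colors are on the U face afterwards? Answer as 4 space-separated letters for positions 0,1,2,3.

Answer: G W W W

Derivation:
After move 1 (U'): U=WWWW F=OOGG R=GGRR B=RRBB L=BBOO
After move 2 (F'): F=OGOG U=WWGR R=YGYR D=BOYY L=BWOW
After move 3 (U'): U=WRWG F=BWOG R=OGYR B=YGBB L=RROW
After move 4 (R): R=YORG U=WWWG F=BOOY D=BBYY B=GGRB
After move 5 (U): U=WWGW F=YOOY R=GGRG B=RRRB L=BOOW
After move 6 (U): U=GWWW F=GGOY R=RRRG B=BORB L=YOOW
Query: U face = GWWW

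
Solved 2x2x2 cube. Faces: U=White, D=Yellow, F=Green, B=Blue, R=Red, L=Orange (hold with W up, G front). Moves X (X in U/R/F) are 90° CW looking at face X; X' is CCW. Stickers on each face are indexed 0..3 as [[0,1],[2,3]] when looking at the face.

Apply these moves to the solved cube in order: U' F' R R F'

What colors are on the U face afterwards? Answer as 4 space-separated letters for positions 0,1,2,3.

Answer: W O R G

Derivation:
After move 1 (U'): U=WWWW F=OOGG R=GGRR B=RRBB L=BBOO
After move 2 (F'): F=OGOG U=WWGR R=YGYR D=BOYY L=BWOW
After move 3 (R): R=YYRG U=WGGG F=OOOY D=BBYR B=RRWB
After move 4 (R): R=RYGY U=WOGY F=OBOR D=BWYR B=GRGB
After move 5 (F'): F=BROO U=WORG R=WYBY D=WWYR L=BYOG
Query: U face = WORG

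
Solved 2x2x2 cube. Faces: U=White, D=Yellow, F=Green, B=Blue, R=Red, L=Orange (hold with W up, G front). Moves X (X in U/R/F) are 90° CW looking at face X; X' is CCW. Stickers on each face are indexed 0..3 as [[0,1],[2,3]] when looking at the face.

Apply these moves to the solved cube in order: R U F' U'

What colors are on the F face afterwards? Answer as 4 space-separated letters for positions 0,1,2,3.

Answer: G G R G

Derivation:
After move 1 (R): R=RRRR U=WGWG F=GYGY D=YBYB B=WBWB
After move 2 (U): U=WWGG F=RRGY R=WBRR B=OOWB L=GYOO
After move 3 (F'): F=RYRG U=WWWR R=BBYR D=YOYB L=GGOG
After move 4 (U'): U=WRWW F=GGRG R=RYYR B=BBWB L=OOOG
Query: F face = GGRG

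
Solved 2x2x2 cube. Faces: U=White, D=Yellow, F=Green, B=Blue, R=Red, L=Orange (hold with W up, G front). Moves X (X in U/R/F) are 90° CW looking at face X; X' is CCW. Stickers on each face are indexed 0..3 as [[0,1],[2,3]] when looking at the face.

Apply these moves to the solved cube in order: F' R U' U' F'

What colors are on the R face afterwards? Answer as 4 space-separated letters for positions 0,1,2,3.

After move 1 (F'): F=GGGG U=WWRR R=YRYR D=OOYY L=OWOW
After move 2 (R): R=YYRR U=WGRG F=GOGY D=OBYB B=RBWB
After move 3 (U'): U=GGWR F=OWGY R=GORR B=YYWB L=RBOW
After move 4 (U'): U=GRGW F=RBGY R=OWRR B=GOWB L=YYOW
After move 5 (F'): F=BYRG U=GROR R=BWOR D=YWYB L=YWOG
Query: R face = BWOR

Answer: B W O R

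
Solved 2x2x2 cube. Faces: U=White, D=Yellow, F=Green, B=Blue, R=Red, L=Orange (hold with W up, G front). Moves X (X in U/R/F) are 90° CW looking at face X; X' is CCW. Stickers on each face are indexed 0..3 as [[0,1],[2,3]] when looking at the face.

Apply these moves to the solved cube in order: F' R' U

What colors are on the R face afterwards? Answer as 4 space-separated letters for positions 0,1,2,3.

Answer: Y B Y Y

Derivation:
After move 1 (F'): F=GGGG U=WWRR R=YRYR D=OOYY L=OWOW
After move 2 (R'): R=RRYY U=WBRB F=GWGR D=OGYG B=YBOB
After move 3 (U): U=RWBB F=RRGR R=YBYY B=OWOB L=GWOW
Query: R face = YBYY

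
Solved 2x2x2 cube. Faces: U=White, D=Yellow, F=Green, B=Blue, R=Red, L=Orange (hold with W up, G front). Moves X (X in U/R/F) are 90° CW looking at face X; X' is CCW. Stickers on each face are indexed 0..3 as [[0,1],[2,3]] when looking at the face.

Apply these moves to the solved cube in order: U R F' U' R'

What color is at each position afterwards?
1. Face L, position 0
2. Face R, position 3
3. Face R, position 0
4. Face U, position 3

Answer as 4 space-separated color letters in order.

Answer: W Y Y B

Derivation:
After move 1 (U): U=WWWW F=RRGG R=BBRR B=OOBB L=GGOO
After move 2 (R): R=RBRB U=WRWG F=RYGY D=YBYO B=WOWB
After move 3 (F'): F=YYRG U=WRRR R=BBYB D=GOYO L=GGOW
After move 4 (U'): U=RRWR F=GGRG R=YYYB B=BBWB L=WOOW
After move 5 (R'): R=YBYY U=RWWB F=GRRR D=GGYG B=OBOB
Query 1: L[0] = W
Query 2: R[3] = Y
Query 3: R[0] = Y
Query 4: U[3] = B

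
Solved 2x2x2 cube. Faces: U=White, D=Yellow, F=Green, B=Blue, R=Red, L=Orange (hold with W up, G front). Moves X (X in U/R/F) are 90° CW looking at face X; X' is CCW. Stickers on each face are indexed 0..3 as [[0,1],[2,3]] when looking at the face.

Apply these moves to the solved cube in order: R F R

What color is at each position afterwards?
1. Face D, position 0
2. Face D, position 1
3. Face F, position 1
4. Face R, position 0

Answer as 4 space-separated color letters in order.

Answer: R W R G

Derivation:
After move 1 (R): R=RRRR U=WGWG F=GYGY D=YBYB B=WBWB
After move 2 (F): F=GGYY U=WGOO R=WRGR D=RRYB L=OYOB
After move 3 (R): R=GWRR U=WGOY F=GRYB D=RWYW B=OBGB
Query 1: D[0] = R
Query 2: D[1] = W
Query 3: F[1] = R
Query 4: R[0] = G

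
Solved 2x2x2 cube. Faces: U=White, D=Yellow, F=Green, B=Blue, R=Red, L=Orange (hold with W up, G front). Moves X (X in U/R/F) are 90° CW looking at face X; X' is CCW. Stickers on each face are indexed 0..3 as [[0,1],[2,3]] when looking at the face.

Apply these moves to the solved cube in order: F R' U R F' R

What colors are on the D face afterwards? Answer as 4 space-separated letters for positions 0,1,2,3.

Answer: W W Y B

Derivation:
After move 1 (F): F=GGGG U=WWOO R=WRWR D=RRYY L=OYOY
After move 2 (R'): R=RRWW U=WBOB F=GWGO D=RGYG B=YBRB
After move 3 (U): U=OWBB F=RRGO R=YBWW B=OYRB L=GWOY
After move 4 (R): R=WYWB U=ORBO F=RGGG D=RRYO B=BYWB
After move 5 (F'): F=GGRG U=ORWW R=RYRB D=WYYO L=GOOB
After move 6 (R): R=RRBY U=OGWG F=GYRO D=WWYB B=WYRB
Query: D face = WWYB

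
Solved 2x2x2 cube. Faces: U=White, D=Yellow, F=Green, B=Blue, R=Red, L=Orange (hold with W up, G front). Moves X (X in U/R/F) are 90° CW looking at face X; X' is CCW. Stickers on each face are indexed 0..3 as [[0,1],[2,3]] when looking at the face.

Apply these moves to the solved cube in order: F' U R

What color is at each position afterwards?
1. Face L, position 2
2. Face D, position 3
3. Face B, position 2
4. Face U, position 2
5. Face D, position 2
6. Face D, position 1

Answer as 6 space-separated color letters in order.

After move 1 (F'): F=GGGG U=WWRR R=YRYR D=OOYY L=OWOW
After move 2 (U): U=RWRW F=YRGG R=BBYR B=OWBB L=GGOW
After move 3 (R): R=YBRB U=RRRG F=YOGY D=OBYO B=WWWB
Query 1: L[2] = O
Query 2: D[3] = O
Query 3: B[2] = W
Query 4: U[2] = R
Query 5: D[2] = Y
Query 6: D[1] = B

Answer: O O W R Y B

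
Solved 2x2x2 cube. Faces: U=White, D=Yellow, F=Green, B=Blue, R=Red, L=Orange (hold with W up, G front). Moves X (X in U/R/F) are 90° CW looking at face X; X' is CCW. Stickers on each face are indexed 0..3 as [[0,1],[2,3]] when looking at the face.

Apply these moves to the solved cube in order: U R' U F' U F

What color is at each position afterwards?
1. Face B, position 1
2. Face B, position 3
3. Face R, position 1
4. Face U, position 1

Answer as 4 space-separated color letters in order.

Answer: B B G W

Derivation:
After move 1 (U): U=WWWW F=RRGG R=BBRR B=OOBB L=GGOO
After move 2 (R'): R=BRBR U=WBWO F=RWGW D=YRYG B=YOYB
After move 3 (U): U=WWOB F=BRGW R=YOBR B=GGYB L=RWOO
After move 4 (F'): F=RWBG U=WWYB R=ROYR D=WOYG L=RBOO
After move 5 (U): U=YWBW F=ROBG R=GGYR B=RBYB L=RWOO
After move 6 (F): F=BRGO U=YWOW R=BGWR D=YGYG L=RWOO
Query 1: B[1] = B
Query 2: B[3] = B
Query 3: R[1] = G
Query 4: U[1] = W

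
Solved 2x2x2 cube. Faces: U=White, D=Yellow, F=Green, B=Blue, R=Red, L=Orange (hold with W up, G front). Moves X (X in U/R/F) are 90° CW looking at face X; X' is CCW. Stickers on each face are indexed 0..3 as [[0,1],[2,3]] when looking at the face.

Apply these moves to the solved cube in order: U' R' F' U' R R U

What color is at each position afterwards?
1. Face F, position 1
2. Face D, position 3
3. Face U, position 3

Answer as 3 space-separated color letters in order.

Answer: Y G O

Derivation:
After move 1 (U'): U=WWWW F=OOGG R=GGRR B=RRBB L=BBOO
After move 2 (R'): R=GRGR U=WBWR F=OWGW D=YOYG B=YRYB
After move 3 (F'): F=WWOG U=WBGG R=ORYR D=BOYG L=BROW
After move 4 (U'): U=BGWG F=BROG R=WWYR B=ORYB L=YROW
After move 5 (R): R=YWRW U=BRWG F=BOOG D=BYYO B=GRGB
After move 6 (R): R=RYWW U=BOWG F=BYOO D=BGYG B=GRRB
After move 7 (U): U=WBGO F=RYOO R=GRWW B=YRRB L=BYOW
Query 1: F[1] = Y
Query 2: D[3] = G
Query 3: U[3] = O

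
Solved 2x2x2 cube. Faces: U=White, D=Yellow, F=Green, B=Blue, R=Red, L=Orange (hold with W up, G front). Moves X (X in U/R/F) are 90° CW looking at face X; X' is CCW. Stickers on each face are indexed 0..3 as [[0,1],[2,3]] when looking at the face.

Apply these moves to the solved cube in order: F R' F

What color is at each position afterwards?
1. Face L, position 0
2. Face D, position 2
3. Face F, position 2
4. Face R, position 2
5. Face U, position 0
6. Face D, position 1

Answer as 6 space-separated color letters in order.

After move 1 (F): F=GGGG U=WWOO R=WRWR D=RRYY L=OYOY
After move 2 (R'): R=RRWW U=WBOB F=GWGO D=RGYG B=YBRB
After move 3 (F): F=GGOW U=WBYY R=ORBW D=WRYG L=OROG
Query 1: L[0] = O
Query 2: D[2] = Y
Query 3: F[2] = O
Query 4: R[2] = B
Query 5: U[0] = W
Query 6: D[1] = R

Answer: O Y O B W R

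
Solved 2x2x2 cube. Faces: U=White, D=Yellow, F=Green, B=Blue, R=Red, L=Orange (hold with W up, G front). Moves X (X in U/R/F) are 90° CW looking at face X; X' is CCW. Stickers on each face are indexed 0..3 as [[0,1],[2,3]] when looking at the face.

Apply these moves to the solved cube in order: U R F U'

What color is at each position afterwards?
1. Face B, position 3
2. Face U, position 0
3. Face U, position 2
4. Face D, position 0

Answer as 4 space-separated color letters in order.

Answer: B R W R

Derivation:
After move 1 (U): U=WWWW F=RRGG R=BBRR B=OOBB L=GGOO
After move 2 (R): R=RBRB U=WRWG F=RYGY D=YBYO B=WOWB
After move 3 (F): F=GRYY U=WROG R=WBGB D=RRYO L=GYOB
After move 4 (U'): U=RGWO F=GYYY R=GRGB B=WBWB L=WOOB
Query 1: B[3] = B
Query 2: U[0] = R
Query 3: U[2] = W
Query 4: D[0] = R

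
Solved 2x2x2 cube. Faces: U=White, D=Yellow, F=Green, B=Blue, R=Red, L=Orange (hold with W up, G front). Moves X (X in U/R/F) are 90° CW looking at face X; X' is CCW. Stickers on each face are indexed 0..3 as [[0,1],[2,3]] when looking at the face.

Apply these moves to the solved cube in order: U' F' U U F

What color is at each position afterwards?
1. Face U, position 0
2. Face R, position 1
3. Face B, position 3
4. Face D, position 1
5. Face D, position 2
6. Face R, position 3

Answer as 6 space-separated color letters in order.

Answer: R W B B Y R

Derivation:
After move 1 (U'): U=WWWW F=OOGG R=GGRR B=RRBB L=BBOO
After move 2 (F'): F=OGOG U=WWGR R=YGYR D=BOYY L=BWOW
After move 3 (U): U=GWRW F=YGOG R=RRYR B=BWBB L=OGOW
After move 4 (U): U=RGWW F=RROG R=BWYR B=OGBB L=YGOW
After move 5 (F): F=ORGR U=RGWG R=WWWR D=YBYY L=YBOO
Query 1: U[0] = R
Query 2: R[1] = W
Query 3: B[3] = B
Query 4: D[1] = B
Query 5: D[2] = Y
Query 6: R[3] = R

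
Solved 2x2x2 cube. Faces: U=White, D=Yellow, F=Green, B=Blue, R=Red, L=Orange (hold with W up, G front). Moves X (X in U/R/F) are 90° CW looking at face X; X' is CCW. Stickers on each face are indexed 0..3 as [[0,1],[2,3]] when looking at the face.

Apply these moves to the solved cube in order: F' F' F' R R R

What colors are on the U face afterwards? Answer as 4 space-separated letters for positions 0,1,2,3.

After move 1 (F'): F=GGGG U=WWRR R=YRYR D=OOYY L=OWOW
After move 2 (F'): F=GGGG U=WWYY R=OROR D=WWYY L=OROR
After move 3 (F'): F=GGGG U=WWOO R=WRWR D=RRYY L=OYOY
After move 4 (R): R=WWRR U=WGOG F=GRGY D=RBYB B=OBWB
After move 5 (R): R=RWRW U=WROY F=GBGB D=RWYO B=GBGB
After move 6 (R): R=RRWW U=WBOB F=GWGO D=RGYG B=YBRB
Query: U face = WBOB

Answer: W B O B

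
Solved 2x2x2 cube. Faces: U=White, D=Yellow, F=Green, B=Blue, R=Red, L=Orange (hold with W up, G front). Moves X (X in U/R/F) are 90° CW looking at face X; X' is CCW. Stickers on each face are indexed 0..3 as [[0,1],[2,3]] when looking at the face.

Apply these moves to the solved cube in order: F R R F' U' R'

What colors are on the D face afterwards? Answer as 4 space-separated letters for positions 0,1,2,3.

Answer: Y Y Y G

Derivation:
After move 1 (F): F=GGGG U=WWOO R=WRWR D=RRYY L=OYOY
After move 2 (R): R=WWRR U=WGOG F=GRGY D=RBYB B=OBWB
After move 3 (R): R=RWRW U=WROY F=GBGB D=RWYO B=GBGB
After move 4 (F'): F=BBGG U=WRRR R=WWRW D=YYYO L=OYOO
After move 5 (U'): U=RRWR F=OYGG R=BBRW B=WWGB L=GBOO
After move 6 (R'): R=BWBR U=RGWW F=ORGR D=YYYG B=OWYB
Query: D face = YYYG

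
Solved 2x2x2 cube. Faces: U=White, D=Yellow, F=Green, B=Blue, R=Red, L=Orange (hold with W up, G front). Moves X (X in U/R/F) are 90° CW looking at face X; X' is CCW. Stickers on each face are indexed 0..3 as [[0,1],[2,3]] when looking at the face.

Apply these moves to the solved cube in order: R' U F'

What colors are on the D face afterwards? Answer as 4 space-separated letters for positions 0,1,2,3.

After move 1 (R'): R=RRRR U=WBWB F=GWGW D=YGYG B=YBYB
After move 2 (U): U=WWBB F=RRGW R=YBRR B=OOYB L=GWOO
After move 3 (F'): F=RWRG U=WWYR R=GBYR D=WOYG L=GBOB
Query: D face = WOYG

Answer: W O Y G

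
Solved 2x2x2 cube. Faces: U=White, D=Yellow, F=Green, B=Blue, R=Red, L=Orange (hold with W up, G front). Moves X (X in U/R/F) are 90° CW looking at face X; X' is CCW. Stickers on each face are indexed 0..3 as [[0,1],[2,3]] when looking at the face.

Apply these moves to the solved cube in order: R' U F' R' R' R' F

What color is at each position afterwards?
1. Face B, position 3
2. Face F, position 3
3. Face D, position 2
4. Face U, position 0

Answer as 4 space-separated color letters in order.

After move 1 (R'): R=RRRR U=WBWB F=GWGW D=YGYG B=YBYB
After move 2 (U): U=WWBB F=RRGW R=YBRR B=OOYB L=GWOO
After move 3 (F'): F=RWRG U=WWYR R=GBYR D=WOYG L=GBOB
After move 4 (R'): R=BRGY U=WYYO F=RWRR D=WWYG B=GOOB
After move 5 (R'): R=RYBG U=WOYG F=RYRO D=WWYR B=GOWB
After move 6 (R'): R=YGRB U=WWYG F=RORG D=WYYO B=ROWB
After move 7 (F): F=RRGO U=WWBB R=YGGB D=RYYO L=GWOY
Query 1: B[3] = B
Query 2: F[3] = O
Query 3: D[2] = Y
Query 4: U[0] = W

Answer: B O Y W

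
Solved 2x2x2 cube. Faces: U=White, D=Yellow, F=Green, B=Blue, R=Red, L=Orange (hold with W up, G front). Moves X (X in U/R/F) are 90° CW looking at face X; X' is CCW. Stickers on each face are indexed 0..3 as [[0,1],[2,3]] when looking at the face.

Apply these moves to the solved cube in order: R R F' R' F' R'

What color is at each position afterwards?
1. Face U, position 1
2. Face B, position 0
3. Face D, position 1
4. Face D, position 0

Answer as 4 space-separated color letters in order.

Answer: O G R Y

Derivation:
After move 1 (R): R=RRRR U=WGWG F=GYGY D=YBYB B=WBWB
After move 2 (R): R=RRRR U=WYWY F=GBGB D=YWYW B=GBGB
After move 3 (F'): F=BBGG U=WYRR R=WRYR D=OOYW L=OYOW
After move 4 (R'): R=RRWY U=WGRG F=BYGR D=OBYG B=WBOB
After move 5 (F'): F=YRBG U=WGRW R=BROY D=YWYG L=OGOR
After move 6 (R'): R=RYBO U=WORW F=YGBW D=YRYG B=GBWB
Query 1: U[1] = O
Query 2: B[0] = G
Query 3: D[1] = R
Query 4: D[0] = Y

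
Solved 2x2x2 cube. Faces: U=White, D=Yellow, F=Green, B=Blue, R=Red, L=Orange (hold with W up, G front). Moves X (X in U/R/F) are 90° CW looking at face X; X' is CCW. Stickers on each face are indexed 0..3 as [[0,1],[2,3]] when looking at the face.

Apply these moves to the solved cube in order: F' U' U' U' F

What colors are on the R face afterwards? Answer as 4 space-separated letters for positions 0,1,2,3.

Answer: R B W R

Derivation:
After move 1 (F'): F=GGGG U=WWRR R=YRYR D=OOYY L=OWOW
After move 2 (U'): U=WRWR F=OWGG R=GGYR B=YRBB L=BBOW
After move 3 (U'): U=RRWW F=BBGG R=OWYR B=GGBB L=YROW
After move 4 (U'): U=RWRW F=YRGG R=BBYR B=OWBB L=GGOW
After move 5 (F): F=GYGR U=RWWG R=RBWR D=YBYY L=GOOO
Query: R face = RBWR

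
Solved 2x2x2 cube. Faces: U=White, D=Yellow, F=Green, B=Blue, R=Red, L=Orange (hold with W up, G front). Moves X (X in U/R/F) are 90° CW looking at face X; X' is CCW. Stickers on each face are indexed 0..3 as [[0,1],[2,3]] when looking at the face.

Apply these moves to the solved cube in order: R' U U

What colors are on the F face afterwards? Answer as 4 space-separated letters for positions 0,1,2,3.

After move 1 (R'): R=RRRR U=WBWB F=GWGW D=YGYG B=YBYB
After move 2 (U): U=WWBB F=RRGW R=YBRR B=OOYB L=GWOO
After move 3 (U): U=BWBW F=YBGW R=OORR B=GWYB L=RROO
Query: F face = YBGW

Answer: Y B G W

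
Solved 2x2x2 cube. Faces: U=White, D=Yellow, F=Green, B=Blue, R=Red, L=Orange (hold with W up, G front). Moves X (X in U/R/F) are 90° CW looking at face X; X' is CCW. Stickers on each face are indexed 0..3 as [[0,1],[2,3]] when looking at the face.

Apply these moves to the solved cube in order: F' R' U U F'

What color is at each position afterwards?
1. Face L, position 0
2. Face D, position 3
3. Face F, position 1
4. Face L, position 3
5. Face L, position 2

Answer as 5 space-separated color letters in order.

Answer: R G R B O

Derivation:
After move 1 (F'): F=GGGG U=WWRR R=YRYR D=OOYY L=OWOW
After move 2 (R'): R=RRYY U=WBRB F=GWGR D=OGYG B=YBOB
After move 3 (U): U=RWBB F=RRGR R=YBYY B=OWOB L=GWOW
After move 4 (U): U=BRBW F=YBGR R=OWYY B=GWOB L=RROW
After move 5 (F'): F=BRYG U=BROY R=GWOY D=RWYG L=RWOB
Query 1: L[0] = R
Query 2: D[3] = G
Query 3: F[1] = R
Query 4: L[3] = B
Query 5: L[2] = O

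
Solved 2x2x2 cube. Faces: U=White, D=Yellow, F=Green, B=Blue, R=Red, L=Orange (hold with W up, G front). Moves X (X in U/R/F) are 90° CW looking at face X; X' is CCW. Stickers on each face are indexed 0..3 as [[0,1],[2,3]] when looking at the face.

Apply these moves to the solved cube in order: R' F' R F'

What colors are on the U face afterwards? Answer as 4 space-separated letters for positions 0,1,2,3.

After move 1 (R'): R=RRRR U=WBWB F=GWGW D=YGYG B=YBYB
After move 2 (F'): F=WWGG U=WBRR R=GRYR D=OOYG L=OBOW
After move 3 (R): R=YGRR U=WWRG F=WOGG D=OYYY B=RBBB
After move 4 (F'): F=OGWG U=WWYR R=YGOR D=BWYY L=OGOR
Query: U face = WWYR

Answer: W W Y R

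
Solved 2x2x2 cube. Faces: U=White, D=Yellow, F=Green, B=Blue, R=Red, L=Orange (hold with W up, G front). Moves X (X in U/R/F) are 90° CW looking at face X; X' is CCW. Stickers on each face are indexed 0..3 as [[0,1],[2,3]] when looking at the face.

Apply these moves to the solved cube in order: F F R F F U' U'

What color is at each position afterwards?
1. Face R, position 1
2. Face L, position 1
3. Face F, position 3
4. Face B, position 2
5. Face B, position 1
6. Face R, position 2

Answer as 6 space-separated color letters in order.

After move 1 (F): F=GGGG U=WWOO R=WRWR D=RRYY L=OYOY
After move 2 (F): F=GGGG U=WWYY R=OROR D=WWYY L=OROR
After move 3 (R): R=OORR U=WGYG F=GWGY D=WBYB B=YBWB
After move 4 (F): F=GGYW U=WGRR R=YOGR D=ROYB L=OWOB
After move 5 (F): F=YGWG U=WGBW R=RORR D=GYYB L=OROO
After move 6 (U'): U=GWWB F=ORWG R=YGRR B=ROWB L=YBOO
After move 7 (U'): U=WBGW F=YBWG R=ORRR B=YGWB L=ROOO
Query 1: R[1] = R
Query 2: L[1] = O
Query 3: F[3] = G
Query 4: B[2] = W
Query 5: B[1] = G
Query 6: R[2] = R

Answer: R O G W G R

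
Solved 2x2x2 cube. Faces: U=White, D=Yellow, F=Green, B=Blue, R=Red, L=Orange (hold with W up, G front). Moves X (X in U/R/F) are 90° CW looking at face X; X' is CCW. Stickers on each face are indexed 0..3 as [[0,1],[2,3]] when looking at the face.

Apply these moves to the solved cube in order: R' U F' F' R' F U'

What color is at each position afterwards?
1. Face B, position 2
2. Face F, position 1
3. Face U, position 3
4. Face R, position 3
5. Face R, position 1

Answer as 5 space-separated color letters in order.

After move 1 (R'): R=RRRR U=WBWB F=GWGW D=YGYG B=YBYB
After move 2 (U): U=WWBB F=RRGW R=YBRR B=OOYB L=GWOO
After move 3 (F'): F=RWRG U=WWYR R=GBYR D=WOYG L=GBOB
After move 4 (F'): F=WGRR U=WWGY R=OBWR D=BBYG L=GROY
After move 5 (R'): R=BROW U=WYGO F=WWRY D=BGYR B=GOBB
After move 6 (F): F=RWYW U=WYYR R=GROW D=OBYR L=GBOG
After move 7 (U'): U=YRWY F=GBYW R=RWOW B=GRBB L=GOOG
Query 1: B[2] = B
Query 2: F[1] = B
Query 3: U[3] = Y
Query 4: R[3] = W
Query 5: R[1] = W

Answer: B B Y W W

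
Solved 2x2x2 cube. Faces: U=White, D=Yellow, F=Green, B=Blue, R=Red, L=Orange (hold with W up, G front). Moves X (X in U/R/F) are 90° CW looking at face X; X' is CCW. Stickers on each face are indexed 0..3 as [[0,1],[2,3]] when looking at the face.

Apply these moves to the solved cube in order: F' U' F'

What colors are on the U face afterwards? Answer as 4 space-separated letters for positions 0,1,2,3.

Answer: W R G Y

Derivation:
After move 1 (F'): F=GGGG U=WWRR R=YRYR D=OOYY L=OWOW
After move 2 (U'): U=WRWR F=OWGG R=GGYR B=YRBB L=BBOW
After move 3 (F'): F=WGOG U=WRGY R=OGOR D=BWYY L=BROW
Query: U face = WRGY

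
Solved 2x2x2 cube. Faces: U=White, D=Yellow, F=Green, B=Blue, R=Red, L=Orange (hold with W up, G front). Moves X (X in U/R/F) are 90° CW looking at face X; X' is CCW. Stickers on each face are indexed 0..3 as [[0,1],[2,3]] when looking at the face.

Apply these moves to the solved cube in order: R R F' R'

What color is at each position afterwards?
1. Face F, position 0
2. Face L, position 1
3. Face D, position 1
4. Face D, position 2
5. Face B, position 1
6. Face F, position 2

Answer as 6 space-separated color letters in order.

Answer: B Y B Y B G

Derivation:
After move 1 (R): R=RRRR U=WGWG F=GYGY D=YBYB B=WBWB
After move 2 (R): R=RRRR U=WYWY F=GBGB D=YWYW B=GBGB
After move 3 (F'): F=BBGG U=WYRR R=WRYR D=OOYW L=OYOW
After move 4 (R'): R=RRWY U=WGRG F=BYGR D=OBYG B=WBOB
Query 1: F[0] = B
Query 2: L[1] = Y
Query 3: D[1] = B
Query 4: D[2] = Y
Query 5: B[1] = B
Query 6: F[2] = G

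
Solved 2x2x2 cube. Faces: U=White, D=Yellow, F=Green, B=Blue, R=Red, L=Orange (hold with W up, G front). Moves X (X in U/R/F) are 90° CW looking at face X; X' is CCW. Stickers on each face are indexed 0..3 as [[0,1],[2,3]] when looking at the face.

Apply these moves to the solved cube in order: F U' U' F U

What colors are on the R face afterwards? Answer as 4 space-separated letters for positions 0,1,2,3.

After move 1 (F): F=GGGG U=WWOO R=WRWR D=RRYY L=OYOY
After move 2 (U'): U=WOWO F=OYGG R=GGWR B=WRBB L=BBOY
After move 3 (U'): U=OOWW F=BBGG R=OYWR B=GGBB L=WROY
After move 4 (F): F=GBGB U=OOYR R=WYWR D=WOYY L=WROR
After move 5 (U): U=YORO F=WYGB R=GGWR B=WRBB L=GBOR
Query: R face = GGWR

Answer: G G W R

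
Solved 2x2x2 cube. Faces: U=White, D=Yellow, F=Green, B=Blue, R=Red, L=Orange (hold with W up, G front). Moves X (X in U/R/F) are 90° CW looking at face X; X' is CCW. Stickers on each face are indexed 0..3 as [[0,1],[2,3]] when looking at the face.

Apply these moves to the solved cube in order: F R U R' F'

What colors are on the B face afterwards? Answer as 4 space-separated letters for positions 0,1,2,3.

After move 1 (F): F=GGGG U=WWOO R=WRWR D=RRYY L=OYOY
After move 2 (R): R=WWRR U=WGOG F=GRGY D=RBYB B=OBWB
After move 3 (U): U=OWGG F=WWGY R=OBRR B=OYWB L=GROY
After move 4 (R'): R=BROR U=OWGO F=WWGG D=RWYY B=BYBB
After move 5 (F'): F=WGWG U=OWBO R=WRRR D=RYYY L=GOOG
Query: B face = BYBB

Answer: B Y B B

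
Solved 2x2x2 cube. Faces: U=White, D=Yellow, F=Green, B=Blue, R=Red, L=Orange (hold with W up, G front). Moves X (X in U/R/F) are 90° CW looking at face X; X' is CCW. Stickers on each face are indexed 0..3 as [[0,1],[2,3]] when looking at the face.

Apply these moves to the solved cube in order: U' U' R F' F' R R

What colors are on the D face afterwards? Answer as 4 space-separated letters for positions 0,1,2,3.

Answer: G B Y Y

Derivation:
After move 1 (U'): U=WWWW F=OOGG R=GGRR B=RRBB L=BBOO
After move 2 (U'): U=WWWW F=BBGG R=OORR B=GGBB L=RROO
After move 3 (R): R=RORO U=WBWG F=BYGY D=YBYG B=WGWB
After move 4 (F'): F=YYBG U=WBRR R=BOYO D=ROYG L=RGOW
After move 5 (F'): F=YGYB U=WBBY R=OORO D=GWYG L=RROR
After move 6 (R): R=ROOO U=WGBB F=YWYG D=GWYW B=YGBB
After move 7 (R): R=OROO U=WWBG F=YWYW D=GBYY B=BGGB
Query: D face = GBYY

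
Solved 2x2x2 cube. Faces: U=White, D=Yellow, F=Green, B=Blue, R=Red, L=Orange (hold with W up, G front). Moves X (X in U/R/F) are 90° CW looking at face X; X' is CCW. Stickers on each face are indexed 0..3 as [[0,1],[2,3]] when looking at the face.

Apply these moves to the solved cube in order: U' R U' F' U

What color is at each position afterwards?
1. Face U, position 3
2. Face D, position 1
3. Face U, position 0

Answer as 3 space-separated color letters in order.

After move 1 (U'): U=WWWW F=OOGG R=GGRR B=RRBB L=BBOO
After move 2 (R): R=RGRG U=WOWG F=OYGY D=YBYR B=WRWB
After move 3 (U'): U=OGWW F=BBGY R=OYRG B=RGWB L=WROO
After move 4 (F'): F=BYBG U=OGOR R=BYYG D=ROYR L=WWOW
After move 5 (U): U=OORG F=BYBG R=RGYG B=WWWB L=BYOW
Query 1: U[3] = G
Query 2: D[1] = O
Query 3: U[0] = O

Answer: G O O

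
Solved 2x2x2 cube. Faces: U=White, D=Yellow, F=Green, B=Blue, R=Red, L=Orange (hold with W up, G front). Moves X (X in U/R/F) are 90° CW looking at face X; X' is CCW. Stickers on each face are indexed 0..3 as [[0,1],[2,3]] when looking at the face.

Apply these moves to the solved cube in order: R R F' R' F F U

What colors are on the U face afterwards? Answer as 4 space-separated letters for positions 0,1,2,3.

After move 1 (R): R=RRRR U=WGWG F=GYGY D=YBYB B=WBWB
After move 2 (R): R=RRRR U=WYWY F=GBGB D=YWYW B=GBGB
After move 3 (F'): F=BBGG U=WYRR R=WRYR D=OOYW L=OYOW
After move 4 (R'): R=RRWY U=WGRG F=BYGR D=OBYG B=WBOB
After move 5 (F): F=GBRY U=WGWY R=RRGY D=WRYG L=OOOB
After move 6 (F): F=RGYB U=WGBO R=WRYY D=GRYG L=OWOR
After move 7 (U): U=BWOG F=WRYB R=WBYY B=OWOB L=RGOR
Query: U face = BWOG

Answer: B W O G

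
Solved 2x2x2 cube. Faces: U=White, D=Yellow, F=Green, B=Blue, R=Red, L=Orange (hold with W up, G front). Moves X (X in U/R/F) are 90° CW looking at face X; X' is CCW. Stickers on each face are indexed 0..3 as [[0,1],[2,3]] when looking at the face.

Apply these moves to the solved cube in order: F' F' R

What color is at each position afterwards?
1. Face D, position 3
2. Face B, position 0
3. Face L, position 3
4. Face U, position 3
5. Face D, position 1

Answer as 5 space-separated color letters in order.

Answer: B Y R G B

Derivation:
After move 1 (F'): F=GGGG U=WWRR R=YRYR D=OOYY L=OWOW
After move 2 (F'): F=GGGG U=WWYY R=OROR D=WWYY L=OROR
After move 3 (R): R=OORR U=WGYG F=GWGY D=WBYB B=YBWB
Query 1: D[3] = B
Query 2: B[0] = Y
Query 3: L[3] = R
Query 4: U[3] = G
Query 5: D[1] = B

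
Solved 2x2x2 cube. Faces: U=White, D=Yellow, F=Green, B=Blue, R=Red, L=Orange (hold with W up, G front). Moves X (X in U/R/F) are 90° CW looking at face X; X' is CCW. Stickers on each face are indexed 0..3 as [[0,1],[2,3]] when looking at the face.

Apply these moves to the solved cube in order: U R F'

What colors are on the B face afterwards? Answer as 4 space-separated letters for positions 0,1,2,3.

Answer: W O W B

Derivation:
After move 1 (U): U=WWWW F=RRGG R=BBRR B=OOBB L=GGOO
After move 2 (R): R=RBRB U=WRWG F=RYGY D=YBYO B=WOWB
After move 3 (F'): F=YYRG U=WRRR R=BBYB D=GOYO L=GGOW
Query: B face = WOWB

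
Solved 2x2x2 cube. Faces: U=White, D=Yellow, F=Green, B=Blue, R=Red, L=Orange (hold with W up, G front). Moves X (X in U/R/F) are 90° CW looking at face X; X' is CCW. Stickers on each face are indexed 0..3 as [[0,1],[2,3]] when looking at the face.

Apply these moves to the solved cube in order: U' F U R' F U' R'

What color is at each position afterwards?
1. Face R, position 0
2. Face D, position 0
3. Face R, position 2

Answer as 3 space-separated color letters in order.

After move 1 (U'): U=WWWW F=OOGG R=GGRR B=RRBB L=BBOO
After move 2 (F): F=GOGO U=WWOB R=WGWR D=RGYY L=BYOY
After move 3 (U): U=OWBW F=WGGO R=RRWR B=BYBB L=GOOY
After move 4 (R'): R=RRRW U=OBBB F=WWGW D=RGYO B=YYGB
After move 5 (F): F=GWWW U=OBYO R=BRBW D=RRYO L=GROG
After move 6 (U'): U=BOOY F=GRWW R=GWBW B=BRGB L=YYOG
After move 7 (R'): R=WWGB U=BGOB F=GOWY D=RRYW B=ORRB
Query 1: R[0] = W
Query 2: D[0] = R
Query 3: R[2] = G

Answer: W R G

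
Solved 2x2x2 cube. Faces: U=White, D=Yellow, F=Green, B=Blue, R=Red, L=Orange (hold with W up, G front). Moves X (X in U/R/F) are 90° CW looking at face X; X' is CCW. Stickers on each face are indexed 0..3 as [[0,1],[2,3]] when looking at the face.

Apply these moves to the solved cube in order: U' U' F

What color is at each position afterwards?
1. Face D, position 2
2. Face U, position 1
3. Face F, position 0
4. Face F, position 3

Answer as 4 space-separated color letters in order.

Answer: Y W G B

Derivation:
After move 1 (U'): U=WWWW F=OOGG R=GGRR B=RRBB L=BBOO
After move 2 (U'): U=WWWW F=BBGG R=OORR B=GGBB L=RROO
After move 3 (F): F=GBGB U=WWOR R=WOWR D=ROYY L=RYOY
Query 1: D[2] = Y
Query 2: U[1] = W
Query 3: F[0] = G
Query 4: F[3] = B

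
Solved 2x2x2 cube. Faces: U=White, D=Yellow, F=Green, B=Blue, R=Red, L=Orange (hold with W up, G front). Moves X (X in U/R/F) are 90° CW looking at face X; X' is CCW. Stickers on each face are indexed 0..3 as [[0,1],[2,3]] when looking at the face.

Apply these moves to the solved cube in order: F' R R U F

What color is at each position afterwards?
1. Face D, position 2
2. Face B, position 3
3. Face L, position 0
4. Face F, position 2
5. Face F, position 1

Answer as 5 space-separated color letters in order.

Answer: Y B G B R

Derivation:
After move 1 (F'): F=GGGG U=WWRR R=YRYR D=OOYY L=OWOW
After move 2 (R): R=YYRR U=WGRG F=GOGY D=OBYB B=RBWB
After move 3 (R): R=RYRY U=WORY F=GBGB D=OWYR B=GBGB
After move 4 (U): U=RWYO F=RYGB R=GBRY B=OWGB L=GBOW
After move 5 (F): F=GRBY U=RWWB R=YBOY D=RGYR L=GOOW
Query 1: D[2] = Y
Query 2: B[3] = B
Query 3: L[0] = G
Query 4: F[2] = B
Query 5: F[1] = R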